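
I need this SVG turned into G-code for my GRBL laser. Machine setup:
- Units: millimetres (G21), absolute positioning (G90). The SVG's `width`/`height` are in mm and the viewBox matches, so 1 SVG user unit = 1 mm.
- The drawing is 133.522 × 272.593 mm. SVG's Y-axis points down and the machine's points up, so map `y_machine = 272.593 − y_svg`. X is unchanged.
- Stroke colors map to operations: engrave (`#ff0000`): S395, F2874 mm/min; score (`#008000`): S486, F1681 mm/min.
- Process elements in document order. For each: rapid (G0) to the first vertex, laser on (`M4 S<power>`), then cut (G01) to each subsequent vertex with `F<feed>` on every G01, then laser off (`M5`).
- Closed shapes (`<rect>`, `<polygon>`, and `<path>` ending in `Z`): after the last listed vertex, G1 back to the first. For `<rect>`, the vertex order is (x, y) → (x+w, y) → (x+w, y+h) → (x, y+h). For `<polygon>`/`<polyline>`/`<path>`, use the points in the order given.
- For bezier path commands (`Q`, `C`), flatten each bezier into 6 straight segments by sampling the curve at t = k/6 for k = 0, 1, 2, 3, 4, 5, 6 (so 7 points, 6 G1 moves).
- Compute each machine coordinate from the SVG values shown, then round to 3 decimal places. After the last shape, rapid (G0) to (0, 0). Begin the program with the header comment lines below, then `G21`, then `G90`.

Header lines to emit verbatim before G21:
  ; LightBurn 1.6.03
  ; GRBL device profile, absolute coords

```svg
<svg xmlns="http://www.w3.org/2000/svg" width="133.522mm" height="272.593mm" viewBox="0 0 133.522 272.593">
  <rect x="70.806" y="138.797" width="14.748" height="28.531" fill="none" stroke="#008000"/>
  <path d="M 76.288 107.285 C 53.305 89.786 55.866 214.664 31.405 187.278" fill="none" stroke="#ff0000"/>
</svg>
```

; LightBurn 1.6.03
; GRBL device profile, absolute coords
G21
G90
G0 X70.806 Y133.796
M4 S486
G01 X85.554 Y133.796 F1681
G01 X85.554 Y105.265 F1681
G01 X70.806 Y105.265 F1681
G01 X70.806 Y133.796 F1681
M5
G0 X76.288 Y165.308
M4 S395
G01 X66.682 Y163.557 F2874
G01 X59.873 Y146.261 F2874
G01 X54.401 Y121.604 F2874
G01 X48.806 Y97.771 F2874
G01 X41.627 Y82.947 F2874
G01 X31.405 Y85.315 F2874
M5
G0 X0.000 Y0.000

1 u = 1 mm; y_m = 272.593 − y.

[1] `<rect>` rectangle, #008000→score S486 F1681: (70.806,133.796) → (85.554,133.796) → (85.554,105.265) → (70.806,105.265) → (70.806,133.796) (closed)

[2] `<path>` cubic bezier, #ff0000→engrave S395 F2874: (76.288,165.308) → (66.682,163.557) → (59.873,146.261) → (54.401,121.604) → (48.806,97.771) → (41.627,82.947) → (31.405,85.315)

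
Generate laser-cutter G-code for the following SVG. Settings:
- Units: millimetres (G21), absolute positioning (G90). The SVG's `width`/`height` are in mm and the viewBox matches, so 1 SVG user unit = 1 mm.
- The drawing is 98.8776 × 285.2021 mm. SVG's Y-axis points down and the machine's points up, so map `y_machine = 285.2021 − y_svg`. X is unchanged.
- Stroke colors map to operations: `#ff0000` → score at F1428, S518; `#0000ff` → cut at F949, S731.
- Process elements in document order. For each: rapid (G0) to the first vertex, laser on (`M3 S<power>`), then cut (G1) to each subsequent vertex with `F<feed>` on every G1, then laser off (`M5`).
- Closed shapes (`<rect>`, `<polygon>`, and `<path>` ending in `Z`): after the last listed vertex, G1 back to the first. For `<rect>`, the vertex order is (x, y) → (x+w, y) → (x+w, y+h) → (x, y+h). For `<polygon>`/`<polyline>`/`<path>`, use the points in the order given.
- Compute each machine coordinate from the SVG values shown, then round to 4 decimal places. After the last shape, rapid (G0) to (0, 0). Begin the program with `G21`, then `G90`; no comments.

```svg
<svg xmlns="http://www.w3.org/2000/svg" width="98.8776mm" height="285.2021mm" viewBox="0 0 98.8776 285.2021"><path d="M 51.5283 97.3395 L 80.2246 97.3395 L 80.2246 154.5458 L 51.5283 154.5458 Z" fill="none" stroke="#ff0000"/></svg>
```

G21
G90
G0 X51.5283 Y187.8626
M3 S518
G1 X80.2246 Y187.8626 F1428
G1 X80.2246 Y130.6563 F1428
G1 X51.5283 Y130.6563 F1428
G1 X51.5283 Y187.8626 F1428
M5
G0 X0.0000 Y0.0000

viewBox `0 0 98.8776 285.2021` with mm width/height → 1 unit = 1 mm. Flip: y_m = 285.2021 − y_svg.

**Shape 1** — `<path>` rectangle, stroke `#ff0000` → score (S518, F1428). Machine vertices: (51.5283,187.8626) → (80.2246,187.8626) → (80.2246,130.6563) → (51.5283,130.6563) → (51.5283,187.8626). Closed: final G1 returns to the first vertex.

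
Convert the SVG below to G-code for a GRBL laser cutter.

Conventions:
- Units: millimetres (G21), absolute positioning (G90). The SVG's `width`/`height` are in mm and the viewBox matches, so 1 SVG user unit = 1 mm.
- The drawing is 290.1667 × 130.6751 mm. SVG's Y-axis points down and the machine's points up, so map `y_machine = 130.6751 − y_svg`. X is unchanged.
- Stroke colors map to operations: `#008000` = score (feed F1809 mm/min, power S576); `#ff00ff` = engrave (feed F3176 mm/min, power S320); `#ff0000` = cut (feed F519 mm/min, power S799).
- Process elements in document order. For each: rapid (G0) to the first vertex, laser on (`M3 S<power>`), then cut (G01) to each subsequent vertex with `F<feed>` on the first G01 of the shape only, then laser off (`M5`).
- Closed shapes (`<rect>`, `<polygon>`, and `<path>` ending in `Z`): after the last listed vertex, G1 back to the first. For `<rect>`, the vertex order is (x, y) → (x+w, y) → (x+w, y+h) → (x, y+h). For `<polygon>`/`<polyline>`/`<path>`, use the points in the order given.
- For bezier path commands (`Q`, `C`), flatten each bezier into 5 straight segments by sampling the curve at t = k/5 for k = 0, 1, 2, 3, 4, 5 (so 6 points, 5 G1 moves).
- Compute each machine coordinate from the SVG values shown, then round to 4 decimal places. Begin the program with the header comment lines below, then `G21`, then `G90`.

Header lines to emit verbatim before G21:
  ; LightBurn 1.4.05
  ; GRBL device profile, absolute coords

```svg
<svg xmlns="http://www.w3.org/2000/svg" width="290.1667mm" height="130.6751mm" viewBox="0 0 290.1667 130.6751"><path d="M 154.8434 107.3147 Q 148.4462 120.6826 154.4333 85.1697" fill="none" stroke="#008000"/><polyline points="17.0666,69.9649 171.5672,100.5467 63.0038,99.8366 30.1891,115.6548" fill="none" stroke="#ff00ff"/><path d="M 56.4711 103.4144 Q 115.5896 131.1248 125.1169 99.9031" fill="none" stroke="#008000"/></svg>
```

; LightBurn 1.4.05
; GRBL device profile, absolute coords
G21
G90
G0 X154.8434 Y23.3604
M3 S576
G01 X152.7799 Y19.9685 F1809
G01 X151.7071 Y20.4870
G01 X151.6251 Y24.9160
G01 X152.5338 Y33.2555
G01 X154.4333 Y45.5054
M5
G0 X17.0666 Y60.7102
M3 S320
G01 X171.5672 Y30.1284 F3176
G01 X63.0038 Y30.8385
G01 X30.1891 Y15.0203
M5
G0 X56.4711 Y27.2607
M3 S576
G01 X78.1349 Y18.5338 F1809
G01 X95.8313 Y14.5215
G01 X109.5605 Y15.2238
G01 X119.3223 Y20.6406
G01 X125.1169 Y30.7720
M5

Since the viewBox matches the mm dimensions, user units are millimetres directly. The only transform is the Y-flip y_m = 130.6751 − y_svg.

Shape 1 is a quadratic bezier drawn with `<path>`. Its stroke #008000 means score at S576, F1809. After flipping Y the toolpath is (154.8434,23.3604) → (152.7799,19.9685) → (151.7071,20.4870) → (151.6251,24.9160) → (152.5338,33.2555) → (154.4333,45.5054).

Shape 2 is a open polyline drawn with `<polyline>`. Its stroke #ff00ff means engrave at S320, F3176. After flipping Y the toolpath is (17.0666,60.7102) → (171.5672,30.1284) → (63.0038,30.8385) → (30.1891,15.0203).

Shape 3 is a quadratic bezier drawn with `<path>`. Its stroke #008000 means score at S576, F1809. After flipping Y the toolpath is (56.4711,27.2607) → (78.1349,18.5338) → (95.8313,14.5215) → (109.5605,15.2238) → (119.3223,20.6406) → (125.1169,30.7720).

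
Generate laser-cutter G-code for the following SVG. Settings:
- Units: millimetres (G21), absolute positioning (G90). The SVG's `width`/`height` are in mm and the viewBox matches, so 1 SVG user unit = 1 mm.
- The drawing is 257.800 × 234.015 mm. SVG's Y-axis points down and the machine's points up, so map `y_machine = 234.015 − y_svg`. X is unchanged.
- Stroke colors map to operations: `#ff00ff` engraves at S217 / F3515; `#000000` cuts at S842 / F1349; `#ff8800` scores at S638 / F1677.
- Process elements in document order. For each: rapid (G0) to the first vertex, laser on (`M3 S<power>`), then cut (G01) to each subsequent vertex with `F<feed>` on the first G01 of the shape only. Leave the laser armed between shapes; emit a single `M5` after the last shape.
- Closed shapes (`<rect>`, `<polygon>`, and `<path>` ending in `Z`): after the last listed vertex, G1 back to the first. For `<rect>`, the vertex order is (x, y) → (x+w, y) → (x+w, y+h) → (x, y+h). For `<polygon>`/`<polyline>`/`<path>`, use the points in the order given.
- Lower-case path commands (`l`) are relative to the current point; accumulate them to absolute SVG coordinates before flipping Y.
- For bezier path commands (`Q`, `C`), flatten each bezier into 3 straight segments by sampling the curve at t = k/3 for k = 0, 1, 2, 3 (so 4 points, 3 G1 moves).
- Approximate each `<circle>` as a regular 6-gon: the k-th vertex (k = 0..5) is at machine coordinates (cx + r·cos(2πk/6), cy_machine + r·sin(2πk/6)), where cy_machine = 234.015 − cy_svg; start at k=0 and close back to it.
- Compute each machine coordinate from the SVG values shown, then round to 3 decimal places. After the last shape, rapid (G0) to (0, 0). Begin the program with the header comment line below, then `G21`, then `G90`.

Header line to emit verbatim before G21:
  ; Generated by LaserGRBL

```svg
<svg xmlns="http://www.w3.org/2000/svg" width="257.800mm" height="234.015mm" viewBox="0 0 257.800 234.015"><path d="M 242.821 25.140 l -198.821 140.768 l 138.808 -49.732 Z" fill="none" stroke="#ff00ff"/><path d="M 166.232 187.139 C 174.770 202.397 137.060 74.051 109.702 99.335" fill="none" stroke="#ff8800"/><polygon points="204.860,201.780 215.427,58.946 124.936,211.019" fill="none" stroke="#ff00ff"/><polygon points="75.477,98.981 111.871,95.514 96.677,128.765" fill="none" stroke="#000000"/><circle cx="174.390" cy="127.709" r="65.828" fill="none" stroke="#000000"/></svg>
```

1 u = 1 mm; y_m = 234.015 − y.

[1] `<path>` closed polygon, #ff00ff→engrave S217 F3515: (242.821,208.875) → (44.000,68.107) → (182.808,117.839) → (242.821,208.875) (closed)

[2] `<path>` cubic bezier, #ff8800→score S638 F1677: (166.232,46.876) → (161.450,68.477) → (138.414,119.763) → (109.702,134.680)

[3] `<polygon>` closed polygon, #ff00ff→engrave S217 F3515: (204.860,32.235) → (215.427,175.069) → (124.936,22.996) → (204.860,32.235) (closed)

[4] `<polygon>` regular polygon, #000000→cut S842 F1349: (75.477,135.034) → (111.871,138.501) → (96.677,105.250) → (75.477,135.034) (closed)

[5] `<circle>` circle, #000000→cut S842 F1349: (240.218,106.306) → (207.304,163.315) → (141.476,163.315) → (108.562,106.306) → (141.476,49.297) → (207.304,49.297) → (240.218,106.306) (closed)

; Generated by LaserGRBL
G21
G90
G0 X242.821 Y208.875
M3 S217
G01 X44.000 Y68.107 F3515
G01 X182.808 Y117.839
G01 X242.821 Y208.875
G0 X166.232 Y46.876
M3 S638
G01 X161.450 Y68.477 F1677
G01 X138.414 Y119.763
G01 X109.702 Y134.680
G0 X204.860 Y32.235
M3 S217
G01 X215.427 Y175.069 F3515
G01 X124.936 Y22.996
G01 X204.860 Y32.235
G0 X75.477 Y135.034
M3 S842
G01 X111.871 Y138.501 F1349
G01 X96.677 Y105.250
G01 X75.477 Y135.034
G0 X240.218 Y106.306
M3 S842
G01 X207.304 Y163.315 F1349
G01 X141.476 Y163.315
G01 X108.562 Y106.306
G01 X141.476 Y49.297
G01 X207.304 Y49.297
G01 X240.218 Y106.306
M5
G0 X0.000 Y0.000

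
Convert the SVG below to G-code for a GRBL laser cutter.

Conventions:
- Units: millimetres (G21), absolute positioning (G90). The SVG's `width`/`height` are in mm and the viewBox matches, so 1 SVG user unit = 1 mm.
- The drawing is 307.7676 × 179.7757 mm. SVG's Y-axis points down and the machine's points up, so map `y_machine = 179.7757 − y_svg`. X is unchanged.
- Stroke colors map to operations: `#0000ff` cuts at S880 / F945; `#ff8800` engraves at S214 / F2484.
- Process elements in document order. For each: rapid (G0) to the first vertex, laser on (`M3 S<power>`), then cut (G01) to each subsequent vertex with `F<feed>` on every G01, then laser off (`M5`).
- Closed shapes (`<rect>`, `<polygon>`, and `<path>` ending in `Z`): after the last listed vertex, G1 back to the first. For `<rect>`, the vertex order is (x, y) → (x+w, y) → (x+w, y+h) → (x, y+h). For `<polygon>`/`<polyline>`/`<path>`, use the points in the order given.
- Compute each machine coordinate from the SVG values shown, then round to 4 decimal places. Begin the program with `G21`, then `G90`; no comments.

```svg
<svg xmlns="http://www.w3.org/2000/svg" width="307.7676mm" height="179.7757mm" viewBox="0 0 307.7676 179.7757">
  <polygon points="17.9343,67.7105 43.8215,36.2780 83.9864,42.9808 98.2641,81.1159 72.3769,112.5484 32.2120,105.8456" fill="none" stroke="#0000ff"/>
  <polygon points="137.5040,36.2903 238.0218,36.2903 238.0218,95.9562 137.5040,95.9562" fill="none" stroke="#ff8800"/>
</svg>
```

G21
G90
G0 X17.9343 Y112.0652
M3 S880
G01 X43.8215 Y143.4977 F945
G01 X83.9864 Y136.7949 F945
G01 X98.2641 Y98.6598 F945
G01 X72.3769 Y67.2273 F945
G01 X32.2120 Y73.9301 F945
G01 X17.9343 Y112.0652 F945
M5
G0 X137.5040 Y143.4854
M3 S214
G01 X238.0218 Y143.4854 F2484
G01 X238.0218 Y83.8195 F2484
G01 X137.5040 Y83.8195 F2484
G01 X137.5040 Y143.4854 F2484
M5

1 u = 1 mm; y_m = 179.7757 − y.

[1] `<polygon>` regular polygon, #0000ff→cut S880 F945: (17.9343,112.0652) → (43.8215,143.4977) → (83.9864,136.7949) → (98.2641,98.6598) → (72.3769,67.2273) → (32.2120,73.9301) → (17.9343,112.0652) (closed)

[2] `<polygon>` rectangle, #ff8800→engrave S214 F2484: (137.5040,143.4854) → (238.0218,143.4854) → (238.0218,83.8195) → (137.5040,83.8195) → (137.5040,143.4854) (closed)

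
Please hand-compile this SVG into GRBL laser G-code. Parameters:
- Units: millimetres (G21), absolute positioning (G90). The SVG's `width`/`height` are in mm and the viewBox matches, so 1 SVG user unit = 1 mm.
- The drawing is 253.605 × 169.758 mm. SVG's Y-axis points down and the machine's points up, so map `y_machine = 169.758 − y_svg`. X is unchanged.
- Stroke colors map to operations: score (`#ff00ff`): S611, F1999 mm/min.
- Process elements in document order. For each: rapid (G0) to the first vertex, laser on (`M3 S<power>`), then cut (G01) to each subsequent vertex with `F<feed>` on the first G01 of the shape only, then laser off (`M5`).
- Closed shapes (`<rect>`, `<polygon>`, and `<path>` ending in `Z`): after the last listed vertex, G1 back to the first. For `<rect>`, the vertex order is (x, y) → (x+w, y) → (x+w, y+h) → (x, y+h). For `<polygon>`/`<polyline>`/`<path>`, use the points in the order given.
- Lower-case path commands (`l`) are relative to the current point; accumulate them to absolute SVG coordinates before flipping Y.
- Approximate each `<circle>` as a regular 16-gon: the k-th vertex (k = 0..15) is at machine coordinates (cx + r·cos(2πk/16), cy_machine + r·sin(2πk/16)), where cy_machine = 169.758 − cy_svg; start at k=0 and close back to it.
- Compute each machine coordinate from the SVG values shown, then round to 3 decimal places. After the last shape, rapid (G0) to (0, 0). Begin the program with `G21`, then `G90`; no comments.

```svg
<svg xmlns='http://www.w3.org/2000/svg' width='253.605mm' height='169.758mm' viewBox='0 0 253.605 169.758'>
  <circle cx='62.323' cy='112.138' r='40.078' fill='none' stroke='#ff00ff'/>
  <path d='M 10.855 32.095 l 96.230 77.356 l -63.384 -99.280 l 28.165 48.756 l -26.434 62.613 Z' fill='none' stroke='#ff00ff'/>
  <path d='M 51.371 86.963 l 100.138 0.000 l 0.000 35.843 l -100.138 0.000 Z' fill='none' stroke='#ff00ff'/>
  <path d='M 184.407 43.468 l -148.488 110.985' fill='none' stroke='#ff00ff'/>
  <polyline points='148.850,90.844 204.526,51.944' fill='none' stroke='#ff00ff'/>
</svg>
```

Since the viewBox matches the mm dimensions, user units are millimetres directly. The only transform is the Y-flip y_m = 169.758 − y_svg.

Shape 1 is a circle drawn with `<circle>`. Its stroke #ff00ff means score at S611, F1999. After flipping Y the toolpath is (102.401,57.620) → (99.350,72.957) → (90.662,85.959) → (77.660,94.647) → (62.323,97.698) → (46.986,94.647) → (33.984,85.959) → (25.296,72.957) → (22.245,57.620) → (25.296,42.283) → (33.984,29.281) → (46.986,20.593) → (62.323,17.542) → (77.660,20.593) → (90.662,29.281) → (99.350,42.283) → (102.401,57.620), returning to the start.

Shape 2 is a closed polygon drawn with `<path>`. Its stroke #ff00ff means score at S611, F1999. After flipping Y the toolpath is (10.855,137.663) → (107.085,60.307) → (43.701,159.587) → (71.866,110.831) → (45.432,48.218) → (10.855,137.663), returning to the start.

Shape 3 is a rectangle drawn with `<path>`. Its stroke #ff00ff means score at S611, F1999. After flipping Y the toolpath is (51.371,82.795) → (151.509,82.795) → (151.509,46.952) → (51.371,46.952) → (51.371,82.795), returning to the start.

Shape 4 is a line segment drawn with `<path>`. Its stroke #ff00ff means score at S611, F1999. After flipping Y the toolpath is (184.407,126.290) → (35.919,15.305).

Shape 5 is a line segment drawn with `<polyline>`. Its stroke #ff00ff means score at S611, F1999. After flipping Y the toolpath is (148.850,78.914) → (204.526,117.814).

G21
G90
G0 X102.401 Y57.620
M3 S611
G01 X99.350 Y72.957 F1999
G01 X90.662 Y85.959
G01 X77.660 Y94.647
G01 X62.323 Y97.698
G01 X46.986 Y94.647
G01 X33.984 Y85.959
G01 X25.296 Y72.957
G01 X22.245 Y57.620
G01 X25.296 Y42.283
G01 X33.984 Y29.281
G01 X46.986 Y20.593
G01 X62.323 Y17.542
G01 X77.660 Y20.593
G01 X90.662 Y29.281
G01 X99.350 Y42.283
G01 X102.401 Y57.620
M5
G0 X10.855 Y137.663
M3 S611
G01 X107.085 Y60.307 F1999
G01 X43.701 Y159.587
G01 X71.866 Y110.831
G01 X45.432 Y48.218
G01 X10.855 Y137.663
M5
G0 X51.371 Y82.795
M3 S611
G01 X151.509 Y82.795 F1999
G01 X151.509 Y46.952
G01 X51.371 Y46.952
G01 X51.371 Y82.795
M5
G0 X184.407 Y126.290
M3 S611
G01 X35.919 Y15.305 F1999
M5
G0 X148.850 Y78.914
M3 S611
G01 X204.526 Y117.814 F1999
M5
G0 X0.000 Y0.000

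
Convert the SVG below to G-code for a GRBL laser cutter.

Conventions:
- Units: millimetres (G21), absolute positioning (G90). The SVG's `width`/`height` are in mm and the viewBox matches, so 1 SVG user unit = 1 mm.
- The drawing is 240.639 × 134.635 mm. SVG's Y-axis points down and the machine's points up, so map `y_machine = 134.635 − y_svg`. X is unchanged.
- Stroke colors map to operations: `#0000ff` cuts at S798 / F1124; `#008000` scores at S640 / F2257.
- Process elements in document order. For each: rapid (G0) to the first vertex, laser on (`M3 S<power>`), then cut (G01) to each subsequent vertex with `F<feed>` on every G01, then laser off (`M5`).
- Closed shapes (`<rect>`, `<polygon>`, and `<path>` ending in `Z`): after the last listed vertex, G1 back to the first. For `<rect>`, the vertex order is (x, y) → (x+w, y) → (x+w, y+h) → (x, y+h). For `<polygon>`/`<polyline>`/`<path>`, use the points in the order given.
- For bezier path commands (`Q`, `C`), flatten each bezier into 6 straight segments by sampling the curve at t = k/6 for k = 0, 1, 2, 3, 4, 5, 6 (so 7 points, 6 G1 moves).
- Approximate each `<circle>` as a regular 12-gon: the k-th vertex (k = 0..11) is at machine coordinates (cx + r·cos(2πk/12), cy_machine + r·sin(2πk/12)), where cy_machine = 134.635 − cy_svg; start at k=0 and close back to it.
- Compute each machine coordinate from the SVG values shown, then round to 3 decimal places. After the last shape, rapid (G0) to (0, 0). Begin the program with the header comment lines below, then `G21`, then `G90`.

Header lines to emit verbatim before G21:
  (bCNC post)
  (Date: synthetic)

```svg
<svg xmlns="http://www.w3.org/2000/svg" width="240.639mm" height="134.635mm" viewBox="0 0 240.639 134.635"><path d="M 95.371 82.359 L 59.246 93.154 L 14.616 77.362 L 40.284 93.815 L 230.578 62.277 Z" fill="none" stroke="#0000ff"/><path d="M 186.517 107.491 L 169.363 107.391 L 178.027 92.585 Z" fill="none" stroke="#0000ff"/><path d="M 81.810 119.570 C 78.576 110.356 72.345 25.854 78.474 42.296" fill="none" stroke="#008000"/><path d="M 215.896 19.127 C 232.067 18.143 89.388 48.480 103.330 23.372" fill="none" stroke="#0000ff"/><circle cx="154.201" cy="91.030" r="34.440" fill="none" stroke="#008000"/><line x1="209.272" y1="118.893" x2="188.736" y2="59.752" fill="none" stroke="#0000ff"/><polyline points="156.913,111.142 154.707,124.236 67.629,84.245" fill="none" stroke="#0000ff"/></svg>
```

Since the viewBox matches the mm dimensions, user units are millimetres directly. The only transform is the Y-flip y_m = 134.635 − y_svg.

Shape 1 is a closed polygon drawn with `<path>`. Its stroke #0000ff means cut at S798, F1124. After flipping Y the toolpath is (95.371,52.276) → (59.246,41.481) → (14.616,57.273) → (40.284,40.820) → (230.578,72.358) → (95.371,52.276), returning to the start.

Shape 2 is a regular polygon drawn with `<path>`. Its stroke #0000ff means cut at S798, F1124. After flipping Y the toolpath is (186.517,27.144) → (169.363,27.244) → (178.027,42.050) → (186.517,27.144), returning to the start.

Shape 3 is a cubic bezier drawn with `<path>`. Its stroke #008000 means score at S640, F2257. After flipping Y the toolpath is (81.810,15.065) → (80.014,25.130) → (78.146,42.848) → (76.631,63.323) → (75.896,81.660) → (76.368,92.964) → (78.474,92.339).

Shape 4 is a cubic bezier drawn with `<path>`. Its stroke #0000ff means cut at S798, F1124. After flipping Y the toolpath is (215.896,115.508) → (212.205,113.792) → (190.801,109.265) → (160.449,104.339) → (129.911,101.423) → (107.950,102.928) → (103.330,111.263).

Shape 5 is a circle drawn with `<circle>`. Its stroke #008000 means score at S640, F2257. After flipping Y the toolpath is (188.641,43.605) → (184.027,60.825) → (171.421,73.431) → (154.201,78.045) → (136.981,73.431) → (124.375,60.825) → (119.761,43.605) → (124.375,26.385) → (136.981,13.779) → (154.201,9.165) → (171.421,13.779) → (184.027,26.385) → (188.641,43.605), returning to the start.

Shape 6 is a line segment drawn with `<line>`. Its stroke #0000ff means cut at S798, F1124. After flipping Y the toolpath is (209.272,15.742) → (188.736,74.883).

Shape 7 is a open polyline drawn with `<polyline>`. Its stroke #0000ff means cut at S798, F1124. After flipping Y the toolpath is (156.913,23.493) → (154.707,10.399) → (67.629,50.390).

(bCNC post)
(Date: synthetic)
G21
G90
G0 X95.371 Y52.276
M3 S798
G01 X59.246 Y41.481 F1124
G01 X14.616 Y57.273 F1124
G01 X40.284 Y40.820 F1124
G01 X230.578 Y72.358 F1124
G01 X95.371 Y52.276 F1124
M5
G0 X186.517 Y27.144
M3 S798
G01 X169.363 Y27.244 F1124
G01 X178.027 Y42.050 F1124
G01 X186.517 Y27.144 F1124
M5
G0 X81.810 Y15.065
M3 S640
G01 X80.014 Y25.130 F2257
G01 X78.146 Y42.848 F2257
G01 X76.631 Y63.323 F2257
G01 X75.896 Y81.660 F2257
G01 X76.368 Y92.964 F2257
G01 X78.474 Y92.339 F2257
M5
G0 X215.896 Y115.508
M3 S798
G01 X212.205 Y113.792 F1124
G01 X190.801 Y109.265 F1124
G01 X160.449 Y104.339 F1124
G01 X129.911 Y101.423 F1124
G01 X107.950 Y102.928 F1124
G01 X103.330 Y111.263 F1124
M5
G0 X188.641 Y43.605
M3 S640
G01 X184.027 Y60.825 F2257
G01 X171.421 Y73.431 F2257
G01 X154.201 Y78.045 F2257
G01 X136.981 Y73.431 F2257
G01 X124.375 Y60.825 F2257
G01 X119.761 Y43.605 F2257
G01 X124.375 Y26.385 F2257
G01 X136.981 Y13.779 F2257
G01 X154.201 Y9.165 F2257
G01 X171.421 Y13.779 F2257
G01 X184.027 Y26.385 F2257
G01 X188.641 Y43.605 F2257
M5
G0 X209.272 Y15.742
M3 S798
G01 X188.736 Y74.883 F1124
M5
G0 X156.913 Y23.493
M3 S798
G01 X154.707 Y10.399 F1124
G01 X67.629 Y50.390 F1124
M5
G0 X0.000 Y0.000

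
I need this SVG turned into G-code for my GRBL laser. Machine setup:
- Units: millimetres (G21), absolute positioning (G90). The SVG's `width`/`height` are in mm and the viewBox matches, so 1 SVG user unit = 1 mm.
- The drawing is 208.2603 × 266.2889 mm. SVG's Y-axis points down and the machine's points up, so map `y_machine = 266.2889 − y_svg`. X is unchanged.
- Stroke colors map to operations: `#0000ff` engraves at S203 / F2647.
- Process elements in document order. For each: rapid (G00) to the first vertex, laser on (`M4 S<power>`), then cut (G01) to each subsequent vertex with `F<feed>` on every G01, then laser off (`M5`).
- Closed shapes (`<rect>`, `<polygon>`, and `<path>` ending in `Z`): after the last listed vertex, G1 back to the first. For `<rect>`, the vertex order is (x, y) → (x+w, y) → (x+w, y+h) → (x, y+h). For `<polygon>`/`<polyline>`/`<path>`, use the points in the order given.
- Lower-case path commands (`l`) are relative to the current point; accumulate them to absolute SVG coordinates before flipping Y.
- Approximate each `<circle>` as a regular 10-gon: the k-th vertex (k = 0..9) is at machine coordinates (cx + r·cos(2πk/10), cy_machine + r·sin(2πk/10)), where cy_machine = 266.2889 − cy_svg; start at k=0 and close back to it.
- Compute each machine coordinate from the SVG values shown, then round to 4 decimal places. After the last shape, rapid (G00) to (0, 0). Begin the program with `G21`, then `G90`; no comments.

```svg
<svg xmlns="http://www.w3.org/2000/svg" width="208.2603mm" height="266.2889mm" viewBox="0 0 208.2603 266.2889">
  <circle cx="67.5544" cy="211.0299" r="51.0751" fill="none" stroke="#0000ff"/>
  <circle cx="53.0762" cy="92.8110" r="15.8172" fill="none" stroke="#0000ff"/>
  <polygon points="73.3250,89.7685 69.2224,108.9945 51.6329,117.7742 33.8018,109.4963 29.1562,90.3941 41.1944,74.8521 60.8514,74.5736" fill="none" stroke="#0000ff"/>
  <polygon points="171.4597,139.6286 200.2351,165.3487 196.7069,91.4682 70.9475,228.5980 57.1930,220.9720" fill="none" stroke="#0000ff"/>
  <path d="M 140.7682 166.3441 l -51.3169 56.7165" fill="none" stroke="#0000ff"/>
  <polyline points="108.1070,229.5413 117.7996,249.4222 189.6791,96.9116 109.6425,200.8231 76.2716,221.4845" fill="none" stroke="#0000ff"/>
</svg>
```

G21
G90
G00 X118.6295 Y55.2590
M4 S203
G01 X108.8750 Y85.2802 F2647
G01 X83.3375 Y103.8343 F2647
G01 X51.7713 Y103.8343 F2647
G01 X26.2338 Y85.2802 F2647
G01 X16.4793 Y55.2590 F2647
G01 X26.2338 Y25.2378 F2647
G01 X51.7713 Y6.6837 F2647
G01 X83.3375 Y6.6837 F2647
G01 X108.8750 Y25.2378 F2647
G01 X118.6295 Y55.2590 F2647
M5
G00 X68.8934 Y173.4779
M4 S203
G01 X65.8726 Y182.7750 F2647
G01 X57.9640 Y188.5210 F2647
G01 X48.1884 Y188.5210 F2647
G01 X40.2798 Y182.7750 F2647
G01 X37.2590 Y173.4779 F2647
G01 X40.2798 Y164.1808 F2647
G01 X48.1884 Y158.4348 F2647
G01 X57.9640 Y158.4348 F2647
G01 X65.8726 Y164.1808 F2647
G01 X68.8934 Y173.4779 F2647
M5
G00 X73.3250 Y176.5204
M4 S203
G01 X69.2224 Y157.2944 F2647
G01 X51.6329 Y148.5147 F2647
G01 X33.8018 Y156.7926 F2647
G01 X29.1562 Y175.8948 F2647
G01 X41.1944 Y191.4368 F2647
G01 X60.8514 Y191.7153 F2647
G01 X73.3250 Y176.5204 F2647
M5
G00 X171.4597 Y126.6603
M4 S203
G01 X200.2351 Y100.9402 F2647
G01 X196.7069 Y174.8207 F2647
G01 X70.9475 Y37.6909 F2647
G01 X57.1930 Y45.3169 F2647
G01 X171.4597 Y126.6603 F2647
M5
G00 X140.7682 Y99.9448
M4 S203
G01 X89.4513 Y43.2283 F2647
M5
G00 X108.1070 Y36.7476
M4 S203
G01 X117.7996 Y16.8667 F2647
G01 X189.6791 Y169.3773 F2647
G01 X109.6425 Y65.4658 F2647
G01 X76.2716 Y44.8044 F2647
M5
G00 X0.0000 Y0.0000

viewBox `0 0 208.2603 266.2889` with mm width/height → 1 unit = 1 mm. Flip: y_m = 266.2889 − y_svg.

**Shape 1** — `<circle>` circle, stroke `#0000ff` → engrave (S203, F2647). Machine vertices: (118.6295,55.2590) → (108.8750,85.2802) → (83.3375,103.8343) → (51.7713,103.8343) → (26.2338,85.2802) → (16.4793,55.2590) → (26.2338,25.2378) → (51.7713,6.6837) → (83.3375,6.6837) → (108.8750,25.2378) → (118.6295,55.2590). Closed: final G1 returns to the first vertex.

**Shape 2** — `<circle>` circle, stroke `#0000ff` → engrave (S203, F2647). Machine vertices: (68.8934,173.4779) → (65.8726,182.7750) → (57.9640,188.5210) → (48.1884,188.5210) → (40.2798,182.7750) → (37.2590,173.4779) → (40.2798,164.1808) → (48.1884,158.4348) → (57.9640,158.4348) → (65.8726,164.1808) → (68.8934,173.4779). Closed: final G1 returns to the first vertex.

**Shape 3** — `<polygon>` regular polygon, stroke `#0000ff` → engrave (S203, F2647). Machine vertices: (73.3250,176.5204) → (69.2224,157.2944) → (51.6329,148.5147) → (33.8018,156.7926) → (29.1562,175.8948) → (41.1944,191.4368) → (60.8514,191.7153) → (73.3250,176.5204). Closed: final G1 returns to the first vertex.

**Shape 4** — `<polygon>` closed polygon, stroke `#0000ff` → engrave (S203, F2647). Machine vertices: (171.4597,126.6603) → (200.2351,100.9402) → (196.7069,174.8207) → (70.9475,37.6909) → (57.1930,45.3169) → (171.4597,126.6603). Closed: final G1 returns to the first vertex.

**Shape 5** — `<path>` line segment, stroke `#0000ff` → engrave (S203, F2647). Machine vertices: (140.7682,99.9448) → (89.4513,43.2283). Open path.

**Shape 6** — `<polyline>` open polyline, stroke `#0000ff` → engrave (S203, F2647). Machine vertices: (108.1070,36.7476) → (117.7996,16.8667) → (189.6791,169.3773) → (109.6425,65.4658) → (76.2716,44.8044). Open path.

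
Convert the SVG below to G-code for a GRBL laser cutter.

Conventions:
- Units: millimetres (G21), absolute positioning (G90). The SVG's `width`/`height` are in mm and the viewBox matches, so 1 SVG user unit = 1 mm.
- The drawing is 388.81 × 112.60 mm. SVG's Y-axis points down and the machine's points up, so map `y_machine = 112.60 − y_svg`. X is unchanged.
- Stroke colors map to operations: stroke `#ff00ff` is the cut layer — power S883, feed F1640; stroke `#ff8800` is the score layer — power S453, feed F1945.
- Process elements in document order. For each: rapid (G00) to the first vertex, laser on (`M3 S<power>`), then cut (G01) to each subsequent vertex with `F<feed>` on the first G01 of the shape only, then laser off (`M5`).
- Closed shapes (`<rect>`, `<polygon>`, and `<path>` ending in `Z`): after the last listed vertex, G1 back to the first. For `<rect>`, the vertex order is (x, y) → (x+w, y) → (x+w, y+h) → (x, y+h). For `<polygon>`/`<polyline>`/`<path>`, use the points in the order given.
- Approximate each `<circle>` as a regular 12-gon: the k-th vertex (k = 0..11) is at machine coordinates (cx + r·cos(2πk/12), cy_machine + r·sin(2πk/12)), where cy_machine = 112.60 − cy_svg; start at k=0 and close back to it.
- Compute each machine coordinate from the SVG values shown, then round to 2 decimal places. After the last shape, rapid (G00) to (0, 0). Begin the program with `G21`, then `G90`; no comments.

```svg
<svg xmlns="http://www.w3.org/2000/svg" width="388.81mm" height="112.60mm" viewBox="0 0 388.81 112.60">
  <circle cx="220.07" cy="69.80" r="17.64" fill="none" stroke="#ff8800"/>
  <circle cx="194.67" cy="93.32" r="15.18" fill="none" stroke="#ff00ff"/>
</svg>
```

G21
G90
G00 X237.71 Y42.80
M3 S453
G01 X235.35 Y51.62 F1945
G01 X228.89 Y58.08
G01 X220.07 Y60.44
G01 X211.25 Y58.08
G01 X204.79 Y51.62
G01 X202.43 Y42.80
G01 X204.79 Y33.98
G01 X211.25 Y27.52
G01 X220.07 Y25.16
G01 X228.89 Y27.52
G01 X235.35 Y33.98
G01 X237.71 Y42.80
M5
G00 X209.85 Y19.28
M3 S883
G01 X207.82 Y26.87 F1640
G01 X202.26 Y32.43
G01 X194.67 Y34.46
G01 X187.08 Y32.43
G01 X181.52 Y26.87
G01 X179.49 Y19.28
G01 X181.52 Y11.69
G01 X187.08 Y6.13
G01 X194.67 Y4.10
G01 X202.26 Y6.13
G01 X207.82 Y11.69
G01 X209.85 Y19.28
M5
G00 X0.00 Y0.00

Since the viewBox matches the mm dimensions, user units are millimetres directly. The only transform is the Y-flip y_m = 112.60 − y_svg.

Shape 1 is a circle drawn with `<circle>`. Its stroke #ff8800 means score at S453, F1945. After flipping Y the toolpath is (237.71,42.80) → (235.35,51.62) → (228.89,58.08) → (220.07,60.44) → (211.25,58.08) → (204.79,51.62) → (202.43,42.80) → (204.79,33.98) → (211.25,27.52) → (220.07,25.16) → (228.89,27.52) → (235.35,33.98) → (237.71,42.80), returning to the start.

Shape 2 is a circle drawn with `<circle>`. Its stroke #ff00ff means cut at S883, F1640. After flipping Y the toolpath is (209.85,19.28) → (207.82,26.87) → (202.26,32.43) → (194.67,34.46) → (187.08,32.43) → (181.52,26.87) → (179.49,19.28) → (181.52,11.69) → (187.08,6.13) → (194.67,4.10) → (202.26,6.13) → (207.82,11.69) → (209.85,19.28), returning to the start.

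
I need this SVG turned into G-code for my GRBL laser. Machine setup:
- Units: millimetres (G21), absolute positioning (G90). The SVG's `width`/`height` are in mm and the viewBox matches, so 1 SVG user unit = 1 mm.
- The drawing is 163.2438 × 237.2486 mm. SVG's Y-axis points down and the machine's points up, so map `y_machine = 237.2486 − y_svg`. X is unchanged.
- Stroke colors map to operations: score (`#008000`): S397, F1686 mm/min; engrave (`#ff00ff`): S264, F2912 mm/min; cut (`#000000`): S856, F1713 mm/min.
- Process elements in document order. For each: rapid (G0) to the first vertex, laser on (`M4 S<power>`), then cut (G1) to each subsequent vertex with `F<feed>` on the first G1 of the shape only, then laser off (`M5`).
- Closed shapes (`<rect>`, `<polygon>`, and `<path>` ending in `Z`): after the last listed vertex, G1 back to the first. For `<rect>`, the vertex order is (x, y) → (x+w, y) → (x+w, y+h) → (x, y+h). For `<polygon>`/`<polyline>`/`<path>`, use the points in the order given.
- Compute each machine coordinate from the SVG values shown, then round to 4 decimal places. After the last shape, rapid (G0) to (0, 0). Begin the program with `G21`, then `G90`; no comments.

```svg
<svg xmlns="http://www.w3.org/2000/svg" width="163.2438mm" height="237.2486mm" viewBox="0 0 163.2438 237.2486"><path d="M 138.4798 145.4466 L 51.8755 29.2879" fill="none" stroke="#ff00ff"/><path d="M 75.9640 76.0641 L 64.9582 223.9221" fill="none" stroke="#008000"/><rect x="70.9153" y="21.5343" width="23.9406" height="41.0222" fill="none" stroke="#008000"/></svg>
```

Since the viewBox matches the mm dimensions, user units are millimetres directly. The only transform is the Y-flip y_m = 237.2486 − y_svg.

Shape 1 is a line segment drawn with `<path>`. Its stroke #ff00ff means engrave at S264, F2912. After flipping Y the toolpath is (138.4798,91.8020) → (51.8755,207.9607).

Shape 2 is a line segment drawn with `<path>`. Its stroke #008000 means score at S397, F1686. After flipping Y the toolpath is (75.9640,161.1845) → (64.9582,13.3265).

Shape 3 is a rectangle drawn with `<rect>`. Its stroke #008000 means score at S397, F1686. After flipping Y the toolpath is (70.9153,215.7143) → (94.8559,215.7143) → (94.8559,174.6921) → (70.9153,174.6921) → (70.9153,215.7143), returning to the start.

G21
G90
G0 X138.4798 Y91.8020
M4 S264
G1 X51.8755 Y207.9607 F2912
M5
G0 X75.9640 Y161.1845
M4 S397
G1 X64.9582 Y13.3265 F1686
M5
G0 X70.9153 Y215.7143
M4 S397
G1 X94.8559 Y215.7143 F1686
G1 X94.8559 Y174.6921
G1 X70.9153 Y174.6921
G1 X70.9153 Y215.7143
M5
G0 X0.0000 Y0.0000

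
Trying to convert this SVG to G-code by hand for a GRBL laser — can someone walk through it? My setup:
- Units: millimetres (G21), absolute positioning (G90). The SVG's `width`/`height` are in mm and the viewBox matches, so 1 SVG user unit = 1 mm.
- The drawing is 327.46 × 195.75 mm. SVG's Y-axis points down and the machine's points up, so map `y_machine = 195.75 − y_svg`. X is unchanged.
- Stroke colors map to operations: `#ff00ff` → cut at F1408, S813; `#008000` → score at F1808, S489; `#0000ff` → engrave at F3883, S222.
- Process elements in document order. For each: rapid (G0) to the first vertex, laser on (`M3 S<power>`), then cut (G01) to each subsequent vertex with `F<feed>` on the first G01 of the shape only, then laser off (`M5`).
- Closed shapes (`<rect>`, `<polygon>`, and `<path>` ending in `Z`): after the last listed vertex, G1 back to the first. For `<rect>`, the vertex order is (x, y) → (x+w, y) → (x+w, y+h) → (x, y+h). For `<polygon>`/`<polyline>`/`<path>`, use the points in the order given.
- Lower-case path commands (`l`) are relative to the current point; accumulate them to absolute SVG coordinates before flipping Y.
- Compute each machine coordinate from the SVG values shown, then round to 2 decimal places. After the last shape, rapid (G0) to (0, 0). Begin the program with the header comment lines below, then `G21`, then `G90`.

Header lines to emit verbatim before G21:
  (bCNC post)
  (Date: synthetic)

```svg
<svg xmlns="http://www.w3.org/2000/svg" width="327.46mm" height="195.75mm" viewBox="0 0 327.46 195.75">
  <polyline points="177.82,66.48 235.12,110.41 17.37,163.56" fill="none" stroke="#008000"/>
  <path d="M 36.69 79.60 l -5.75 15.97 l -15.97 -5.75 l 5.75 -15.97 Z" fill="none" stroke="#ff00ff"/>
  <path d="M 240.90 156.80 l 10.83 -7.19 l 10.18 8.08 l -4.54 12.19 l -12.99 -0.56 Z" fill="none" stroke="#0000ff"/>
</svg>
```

1 u = 1 mm; y_m = 195.75 − y.

[1] `<polyline>` open polyline, #008000→score S489 F1808: (177.82,129.27) → (235.12,85.34) → (17.37,32.19)

[2] `<path>` regular polygon, #ff00ff→cut S813 F1408: (36.69,116.15) → (30.94,100.18) → (14.97,105.93) → (20.72,121.90) → (36.69,116.15) (closed)

[3] `<path>` regular polygon, #0000ff→engrave S222 F3883: (240.90,38.95) → (251.73,46.14) → (261.91,38.06) → (257.37,25.87) → (244.38,26.43) → (240.90,38.95) (closed)

(bCNC post)
(Date: synthetic)
G21
G90
G0 X177.82 Y129.27
M3 S489
G01 X235.12 Y85.34 F1808
G01 X17.37 Y32.19
M5
G0 X36.69 Y116.15
M3 S813
G01 X30.94 Y100.18 F1408
G01 X14.97 Y105.93
G01 X20.72 Y121.90
G01 X36.69 Y116.15
M5
G0 X240.90 Y38.95
M3 S222
G01 X251.73 Y46.14 F3883
G01 X261.91 Y38.06
G01 X257.37 Y25.87
G01 X244.38 Y26.43
G01 X240.90 Y38.95
M5
G0 X0.00 Y0.00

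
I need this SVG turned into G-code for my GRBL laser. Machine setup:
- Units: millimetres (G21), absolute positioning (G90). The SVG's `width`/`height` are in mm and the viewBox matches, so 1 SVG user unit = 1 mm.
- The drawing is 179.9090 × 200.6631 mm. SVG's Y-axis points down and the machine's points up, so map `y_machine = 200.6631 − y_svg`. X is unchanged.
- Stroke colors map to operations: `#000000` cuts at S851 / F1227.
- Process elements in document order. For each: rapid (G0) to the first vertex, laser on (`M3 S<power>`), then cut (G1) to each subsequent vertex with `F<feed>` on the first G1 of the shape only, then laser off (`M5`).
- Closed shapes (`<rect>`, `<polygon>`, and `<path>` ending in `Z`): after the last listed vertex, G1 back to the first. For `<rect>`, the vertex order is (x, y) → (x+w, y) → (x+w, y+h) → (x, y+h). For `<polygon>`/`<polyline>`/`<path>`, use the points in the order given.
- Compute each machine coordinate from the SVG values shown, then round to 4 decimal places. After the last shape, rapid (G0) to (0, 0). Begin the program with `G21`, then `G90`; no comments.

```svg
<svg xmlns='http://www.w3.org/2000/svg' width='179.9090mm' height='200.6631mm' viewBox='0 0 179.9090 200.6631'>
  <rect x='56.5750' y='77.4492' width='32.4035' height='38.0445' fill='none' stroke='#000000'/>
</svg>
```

G21
G90
G0 X56.5750 Y123.2139
M3 S851
G1 X88.9785 Y123.2139 F1227
G1 X88.9785 Y85.1694
G1 X56.5750 Y85.1694
G1 X56.5750 Y123.2139
M5
G0 X0.0000 Y0.0000

1 u = 1 mm; y_m = 200.6631 − y.

[1] `<rect>` rectangle, #000000→cut S851 F1227: (56.5750,123.2139) → (88.9785,123.2139) → (88.9785,85.1694) → (56.5750,85.1694) → (56.5750,123.2139) (closed)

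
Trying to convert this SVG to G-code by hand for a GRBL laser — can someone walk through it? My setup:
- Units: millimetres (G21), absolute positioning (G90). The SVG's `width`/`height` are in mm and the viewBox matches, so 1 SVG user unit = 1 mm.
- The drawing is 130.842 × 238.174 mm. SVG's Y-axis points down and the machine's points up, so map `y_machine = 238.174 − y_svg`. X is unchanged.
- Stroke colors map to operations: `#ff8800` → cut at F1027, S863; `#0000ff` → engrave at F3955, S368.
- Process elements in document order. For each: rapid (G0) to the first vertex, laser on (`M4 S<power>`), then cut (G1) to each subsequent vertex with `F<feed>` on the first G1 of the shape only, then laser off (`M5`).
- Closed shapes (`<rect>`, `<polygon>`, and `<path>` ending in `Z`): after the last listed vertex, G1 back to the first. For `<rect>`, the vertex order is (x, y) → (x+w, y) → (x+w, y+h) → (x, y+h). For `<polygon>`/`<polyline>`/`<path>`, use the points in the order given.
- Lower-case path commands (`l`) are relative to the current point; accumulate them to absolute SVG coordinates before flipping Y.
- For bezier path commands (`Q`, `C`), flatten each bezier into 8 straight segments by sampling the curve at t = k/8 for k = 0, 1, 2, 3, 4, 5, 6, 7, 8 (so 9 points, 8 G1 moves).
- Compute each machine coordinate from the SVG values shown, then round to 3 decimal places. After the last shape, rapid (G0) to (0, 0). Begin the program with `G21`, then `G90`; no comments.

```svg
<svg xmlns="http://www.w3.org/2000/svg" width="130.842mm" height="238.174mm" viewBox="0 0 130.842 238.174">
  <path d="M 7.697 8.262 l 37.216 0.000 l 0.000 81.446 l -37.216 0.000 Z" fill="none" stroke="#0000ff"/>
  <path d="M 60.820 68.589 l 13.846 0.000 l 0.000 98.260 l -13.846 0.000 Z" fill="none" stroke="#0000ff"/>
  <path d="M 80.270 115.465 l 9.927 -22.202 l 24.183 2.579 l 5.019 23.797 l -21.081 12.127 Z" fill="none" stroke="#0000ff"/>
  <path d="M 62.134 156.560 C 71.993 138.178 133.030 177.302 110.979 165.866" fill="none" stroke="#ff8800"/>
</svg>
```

G21
G90
G0 X7.697 Y229.912
M4 S368
G1 X44.913 Y229.912 F3955
G1 X44.913 Y148.466
G1 X7.697 Y148.466
G1 X7.697 Y229.912
M5
G0 X60.820 Y169.585
M4 S368
G1 X74.666 Y169.585 F3955
G1 X74.666 Y71.325
G1 X60.820 Y71.325
G1 X60.820 Y169.585
M5
G0 X80.270 Y122.709
M4 S368
G1 X90.197 Y144.911 F3955
G1 X114.380 Y142.332
G1 X119.399 Y118.535
G1 X98.318 Y106.408
G1 X80.270 Y122.709
M5
G0 X62.134 Y81.614
M4 S863
G1 X67.968 Y86.023 F1027
G1 X77.026 Y86.307
G1 X87.736 Y83.732
G1 X98.523 Y79.566
G1 X107.814 Y75.074
G1 X114.036 Y71.522
G1 X115.616 Y70.178
G1 X110.979 Y72.308
M5
G0 X0.000 Y0.000

Since the viewBox matches the mm dimensions, user units are millimetres directly. The only transform is the Y-flip y_m = 238.174 − y_svg.

Shape 1 is a rectangle drawn with `<path>`. Its stroke #0000ff means engrave at S368, F3955. After flipping Y the toolpath is (7.697,229.912) → (44.913,229.912) → (44.913,148.466) → (7.697,148.466) → (7.697,229.912), returning to the start.

Shape 2 is a rectangle drawn with `<path>`. Its stroke #0000ff means engrave at S368, F3955. After flipping Y the toolpath is (60.820,169.585) → (74.666,169.585) → (74.666,71.325) → (60.820,71.325) → (60.820,169.585), returning to the start.

Shape 3 is a regular polygon drawn with `<path>`. Its stroke #0000ff means engrave at S368, F3955. After flipping Y the toolpath is (80.270,122.709) → (90.197,144.911) → (114.380,142.332) → (119.399,118.535) → (98.318,106.408) → (80.270,122.709), returning to the start.

Shape 4 is a cubic bezier drawn with `<path>`. Its stroke #ff8800 means cut at S863, F1027. After flipping Y the toolpath is (62.134,81.614) → (67.968,86.023) → (77.026,86.307) → (87.736,83.732) → (98.523,79.566) → (107.814,75.074) → (114.036,71.522) → (115.616,70.178) → (110.979,72.308).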